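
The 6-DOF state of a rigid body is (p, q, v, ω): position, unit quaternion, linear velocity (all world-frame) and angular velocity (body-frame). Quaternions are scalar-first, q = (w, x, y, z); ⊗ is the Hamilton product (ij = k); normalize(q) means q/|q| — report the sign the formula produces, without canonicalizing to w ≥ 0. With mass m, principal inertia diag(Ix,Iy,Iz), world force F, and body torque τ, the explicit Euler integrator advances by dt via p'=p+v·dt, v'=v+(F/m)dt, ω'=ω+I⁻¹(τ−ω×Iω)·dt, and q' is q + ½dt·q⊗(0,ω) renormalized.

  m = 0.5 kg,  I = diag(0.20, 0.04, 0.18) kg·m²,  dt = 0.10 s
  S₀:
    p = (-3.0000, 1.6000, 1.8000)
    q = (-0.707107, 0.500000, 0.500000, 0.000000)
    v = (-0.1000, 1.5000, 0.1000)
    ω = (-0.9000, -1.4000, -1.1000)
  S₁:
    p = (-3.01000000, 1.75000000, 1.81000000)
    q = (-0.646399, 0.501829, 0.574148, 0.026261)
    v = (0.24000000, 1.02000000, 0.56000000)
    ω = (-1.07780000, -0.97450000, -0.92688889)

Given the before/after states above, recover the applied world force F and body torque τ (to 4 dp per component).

rate change Δω = (-0.17780000, 0.42550000, 0.17311111)
ω₀×(Iω₀) = (0.2156, 0.0198, -0.2016)
τ = I·(Δω/dt) + ω₀×(Iω₀) = (-0.1400, 0.1900, 0.1100)
velocity change Δv = (0.34000000, -0.48000000, 0.46000000)
F = m·Δv/dt = (1.7000, -2.4000, 2.3000)

F = (1.7000, -2.4000, 2.3000)
τ = (-0.1400, 0.1900, 0.1100)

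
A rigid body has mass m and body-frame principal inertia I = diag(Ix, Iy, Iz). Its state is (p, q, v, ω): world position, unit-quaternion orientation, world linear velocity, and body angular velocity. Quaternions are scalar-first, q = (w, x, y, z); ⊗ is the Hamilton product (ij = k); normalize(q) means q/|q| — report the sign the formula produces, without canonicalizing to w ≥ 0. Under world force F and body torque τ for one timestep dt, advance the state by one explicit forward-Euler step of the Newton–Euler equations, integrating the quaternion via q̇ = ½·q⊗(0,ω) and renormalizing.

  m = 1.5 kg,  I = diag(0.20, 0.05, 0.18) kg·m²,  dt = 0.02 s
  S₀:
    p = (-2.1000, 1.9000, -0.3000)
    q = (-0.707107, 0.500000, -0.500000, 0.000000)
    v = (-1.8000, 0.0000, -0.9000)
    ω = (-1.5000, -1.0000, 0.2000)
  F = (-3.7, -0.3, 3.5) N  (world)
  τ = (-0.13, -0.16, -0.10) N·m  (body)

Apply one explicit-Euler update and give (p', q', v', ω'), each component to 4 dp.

ω×(Iω) gyroscopic = (-0.0260, -0.0060, -0.2250)
α = I⁻¹(τ − ω×Iω) = (-0.5200, -3.0800, 0.6944)
new body rate ω' = (-1.5104, -1.0616, 0.2139)
q⊗(0,ω) = (0.2500000, 0.9606605, 0.6071070, -1.3914214)
q + ½dt·q⊗(0,ω), renormalized = (-0.7045, 0.5095, -0.4938, -0.0139)
a = F/m = (-2.4667, -0.2000, 2.3333)
p' = p + v·dt = (-2.1360, 1.9000, -0.3180)
v' = v + a·dt = (-1.8493, -0.0040, -0.8533)

p' = (-2.1360, 1.9000, -0.3180)
q' = (-0.7045, 0.5095, -0.4938, -0.0139)
v' = (-1.8493, -0.0040, -0.8533)
ω' = (-1.5104, -1.0616, 0.2139)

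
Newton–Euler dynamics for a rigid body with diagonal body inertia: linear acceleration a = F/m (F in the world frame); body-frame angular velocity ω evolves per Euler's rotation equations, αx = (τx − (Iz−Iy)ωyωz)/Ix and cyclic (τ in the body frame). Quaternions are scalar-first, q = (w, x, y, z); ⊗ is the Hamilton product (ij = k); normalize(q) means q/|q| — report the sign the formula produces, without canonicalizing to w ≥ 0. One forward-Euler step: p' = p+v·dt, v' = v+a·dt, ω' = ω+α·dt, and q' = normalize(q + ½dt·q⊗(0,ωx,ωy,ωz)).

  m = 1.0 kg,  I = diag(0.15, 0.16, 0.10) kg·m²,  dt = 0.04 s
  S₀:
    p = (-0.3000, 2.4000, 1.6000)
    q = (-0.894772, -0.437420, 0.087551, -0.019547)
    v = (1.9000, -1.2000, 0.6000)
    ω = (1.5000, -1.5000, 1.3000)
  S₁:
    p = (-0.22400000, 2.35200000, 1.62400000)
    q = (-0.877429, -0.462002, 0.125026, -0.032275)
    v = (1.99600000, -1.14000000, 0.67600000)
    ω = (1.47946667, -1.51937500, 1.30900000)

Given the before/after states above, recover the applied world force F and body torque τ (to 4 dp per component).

v₁ − v₀ = (0.09600000, 0.06000000, 0.07600000)
applied force F = (2.4000, 1.5000, 1.9000)
Δω = ω₁−ω₀ = (-0.02053333, -0.01937500, 0.00900000)
precession coupling = (0.1170, 0.0975, -0.0225)
applied torque τ = (0.0400, 0.0200, 0.0000)

F = (2.4000, 1.5000, 1.9000)
τ = (0.0400, 0.0200, 0.0000)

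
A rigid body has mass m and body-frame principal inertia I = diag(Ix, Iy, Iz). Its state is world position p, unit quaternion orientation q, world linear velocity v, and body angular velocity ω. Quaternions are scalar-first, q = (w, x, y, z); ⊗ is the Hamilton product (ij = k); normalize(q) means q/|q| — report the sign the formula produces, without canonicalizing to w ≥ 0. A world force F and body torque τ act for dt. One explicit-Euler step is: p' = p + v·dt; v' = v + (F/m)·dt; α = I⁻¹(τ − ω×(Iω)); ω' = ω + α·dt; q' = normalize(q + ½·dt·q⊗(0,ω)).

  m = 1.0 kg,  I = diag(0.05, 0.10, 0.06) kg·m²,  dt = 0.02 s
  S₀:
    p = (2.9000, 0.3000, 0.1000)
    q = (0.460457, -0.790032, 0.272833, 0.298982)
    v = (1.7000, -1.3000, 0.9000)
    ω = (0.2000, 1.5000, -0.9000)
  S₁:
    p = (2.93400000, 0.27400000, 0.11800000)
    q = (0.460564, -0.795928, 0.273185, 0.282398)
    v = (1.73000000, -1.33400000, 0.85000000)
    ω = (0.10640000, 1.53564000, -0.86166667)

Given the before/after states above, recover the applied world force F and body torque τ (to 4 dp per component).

F = (1.5000, -1.7000, -2.5000)
τ = (-0.1800, 0.1800, 0.1300)

Δω = ω₁−ω₀ = (-0.09360000, 0.03564000, 0.03833333)
gyro term ω₀×Iω₀ = (0.0540, 0.0018, 0.0150)
applied torque τ = (-0.1800, 0.1800, 0.1300)
Δv = v₁−v₀ = (0.03000000, -0.03400000, -0.05000000)
m·(v₁−v₀)/dt = (1.5000, -1.7000, -2.5000)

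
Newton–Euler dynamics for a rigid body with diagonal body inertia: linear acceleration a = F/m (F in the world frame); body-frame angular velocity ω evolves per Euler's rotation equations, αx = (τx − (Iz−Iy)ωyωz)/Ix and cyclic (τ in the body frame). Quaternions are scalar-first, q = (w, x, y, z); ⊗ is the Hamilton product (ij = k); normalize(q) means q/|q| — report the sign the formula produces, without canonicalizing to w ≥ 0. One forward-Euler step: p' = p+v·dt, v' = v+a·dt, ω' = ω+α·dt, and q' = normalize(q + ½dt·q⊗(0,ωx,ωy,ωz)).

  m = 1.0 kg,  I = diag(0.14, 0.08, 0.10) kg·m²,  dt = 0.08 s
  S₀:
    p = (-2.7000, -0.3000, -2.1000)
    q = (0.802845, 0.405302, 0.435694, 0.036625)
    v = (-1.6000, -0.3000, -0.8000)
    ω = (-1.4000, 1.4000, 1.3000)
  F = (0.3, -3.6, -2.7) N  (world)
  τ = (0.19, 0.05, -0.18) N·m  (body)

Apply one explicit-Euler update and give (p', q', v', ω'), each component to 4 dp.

p' = (-2.8280, -0.3240, -2.1640)
q' = (0.7957, 0.3792, 0.4555, 0.1249)
v' = (-1.5760, -0.5880, -1.0160)
ω' = (-1.3122, 1.5228, 1.0619)

linear accel F/m = (0.3000, -3.6000, -2.7000)
p + v·dt = (-2.8280, -0.3240, -2.1640)
v + (F/m)dt = (-1.5760, -0.5880, -1.0160)
gyro term ω×Iω = (0.0364, -0.0728, 0.1176)
angular accel α = (1.0971, 1.5350, -2.9760)
ω + α·dt = (-1.3122, 1.5228, 1.0619)
2q̇ = q⊗(0,ω) = (-0.0901613, -0.6088558, 0.5458154, 2.2210929)
updated quaternion q' = (0.7957, 0.3792, 0.4555, 0.1249)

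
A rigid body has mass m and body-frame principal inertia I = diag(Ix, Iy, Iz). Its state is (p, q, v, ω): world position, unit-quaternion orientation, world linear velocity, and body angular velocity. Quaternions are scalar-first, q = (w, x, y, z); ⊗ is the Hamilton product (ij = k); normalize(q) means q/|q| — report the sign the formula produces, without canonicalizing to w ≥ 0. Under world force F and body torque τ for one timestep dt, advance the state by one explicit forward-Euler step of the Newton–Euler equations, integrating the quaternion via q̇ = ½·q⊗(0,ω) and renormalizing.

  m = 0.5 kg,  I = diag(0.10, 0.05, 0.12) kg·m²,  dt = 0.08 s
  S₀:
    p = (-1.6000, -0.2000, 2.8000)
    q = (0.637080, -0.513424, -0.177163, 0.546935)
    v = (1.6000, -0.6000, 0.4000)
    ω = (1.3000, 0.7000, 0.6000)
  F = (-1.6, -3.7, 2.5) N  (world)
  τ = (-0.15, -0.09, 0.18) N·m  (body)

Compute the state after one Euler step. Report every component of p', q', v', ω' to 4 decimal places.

p' = (-1.4720, -0.2480, 2.8320)
q' = (0.6543, -0.4988, -0.1183, 0.5559)
v' = (1.3440, -1.1920, 0.8000)
ω' = (1.1565, 0.5810, 0.7503)

linear accel F/m = (-3.2000, -7.4000, 5.0000)
p + v·dt = (-1.4720, -0.2480, 2.8320)
v + (F/m)dt = (1.3440, -1.1920, 0.8000)
precession coupling ω×(Iω) = (0.0294, -0.0156, -0.0455)
α = I⁻¹(τ − ω×Iω) = (-1.7940, -1.4880, 1.8792)
ω + α·dt = (1.1565, 0.5810, 0.7503)
q⊗(0,ω) = (0.4633043, 0.3390517, 1.4650259, 0.2531631)
q + ½dt·q⊗(0,ω), renormalized = (0.6543, -0.4988, -0.1183, 0.5559)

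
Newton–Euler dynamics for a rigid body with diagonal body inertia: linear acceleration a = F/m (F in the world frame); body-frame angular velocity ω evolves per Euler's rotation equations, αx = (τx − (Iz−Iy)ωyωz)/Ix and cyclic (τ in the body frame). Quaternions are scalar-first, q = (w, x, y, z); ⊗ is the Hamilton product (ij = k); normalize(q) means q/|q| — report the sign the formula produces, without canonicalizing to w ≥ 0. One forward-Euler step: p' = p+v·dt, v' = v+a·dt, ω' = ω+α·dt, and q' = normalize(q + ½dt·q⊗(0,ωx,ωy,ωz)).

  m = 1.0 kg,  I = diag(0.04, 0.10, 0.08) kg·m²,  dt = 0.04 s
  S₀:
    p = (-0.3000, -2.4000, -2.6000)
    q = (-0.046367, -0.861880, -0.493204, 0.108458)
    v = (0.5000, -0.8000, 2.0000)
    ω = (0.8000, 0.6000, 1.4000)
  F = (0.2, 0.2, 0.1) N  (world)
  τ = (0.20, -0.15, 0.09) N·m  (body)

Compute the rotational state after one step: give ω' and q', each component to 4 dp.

gyro term ω×Iω = (-0.0168, -0.0448, 0.0288)
angular accel α = (5.4200, -1.0520, 0.7650)
ω + α·dt = (1.0168, 0.5579, 1.4306)
2q̇ = q⊗(0,ω) = (0.8335852, -0.7926540, 1.2655782, -0.1874786)
q + ½dt·q⊗(0,ω), renormalized = (-0.0297, -0.8772, -0.4676, 0.1046)

ω' = (1.0168, 0.5579, 1.4306)
q' = (-0.0297, -0.8772, -0.4676, 0.1046)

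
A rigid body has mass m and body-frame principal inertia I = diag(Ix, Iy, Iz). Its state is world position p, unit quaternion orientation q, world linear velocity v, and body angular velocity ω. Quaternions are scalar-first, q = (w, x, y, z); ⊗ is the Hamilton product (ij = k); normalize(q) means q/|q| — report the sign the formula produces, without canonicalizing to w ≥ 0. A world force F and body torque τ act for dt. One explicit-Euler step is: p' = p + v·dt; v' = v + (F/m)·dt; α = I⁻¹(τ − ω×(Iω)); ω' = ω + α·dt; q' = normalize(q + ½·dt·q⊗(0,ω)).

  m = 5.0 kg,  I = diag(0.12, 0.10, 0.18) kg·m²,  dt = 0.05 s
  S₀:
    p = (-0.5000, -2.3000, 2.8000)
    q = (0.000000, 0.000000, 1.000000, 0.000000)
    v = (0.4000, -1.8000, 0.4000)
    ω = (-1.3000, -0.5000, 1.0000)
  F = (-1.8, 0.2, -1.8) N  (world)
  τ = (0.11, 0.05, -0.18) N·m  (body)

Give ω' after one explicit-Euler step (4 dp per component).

ω×(Iω) gyroscopic = (-0.0400, 0.0780, -0.0130)
(τ − ω×Iω)/I = (1.2500, -0.2800, -0.9278)
ω' = ω + α·dt = (-1.2375, -0.5140, 0.9536)

ω' = (-1.2375, -0.5140, 0.9536)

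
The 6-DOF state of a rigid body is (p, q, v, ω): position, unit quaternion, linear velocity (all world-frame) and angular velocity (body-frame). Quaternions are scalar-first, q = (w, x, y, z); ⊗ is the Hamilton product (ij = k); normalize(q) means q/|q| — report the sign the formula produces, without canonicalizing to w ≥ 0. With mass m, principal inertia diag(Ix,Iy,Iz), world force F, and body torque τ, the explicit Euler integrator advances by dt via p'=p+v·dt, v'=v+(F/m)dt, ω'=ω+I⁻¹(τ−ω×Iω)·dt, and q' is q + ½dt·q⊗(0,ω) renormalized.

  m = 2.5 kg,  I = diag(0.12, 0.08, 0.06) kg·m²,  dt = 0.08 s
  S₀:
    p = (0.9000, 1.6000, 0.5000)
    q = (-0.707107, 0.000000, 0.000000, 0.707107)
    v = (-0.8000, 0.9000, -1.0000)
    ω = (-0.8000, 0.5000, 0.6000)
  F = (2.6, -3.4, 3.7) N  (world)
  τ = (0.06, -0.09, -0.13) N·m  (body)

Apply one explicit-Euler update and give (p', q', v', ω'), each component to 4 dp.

a = F/m = (1.0400, -1.3600, 1.4800)
p + v·dt = (0.8360, 1.6720, 0.4200)
v' = v + a·dt = (-0.7168, 0.7912, -0.8816)
α = I⁻¹(τ − ω×Iω) = (0.5500, -0.7650, -2.4333)
ω' = ω + α·dt = (-0.7560, 0.4388, 0.4053)
2q̇ = q⊗(0,ω) = (-0.4242642, 0.2121321, -0.9192391, -0.4242642)
updated quaternion q' = (-0.7234, 0.0085, -0.0367, 0.6894)

p' = (0.8360, 1.6720, 0.4200)
q' = (-0.7234, 0.0085, -0.0367, 0.6894)
v' = (-0.7168, 0.7912, -0.8816)
ω' = (-0.7560, 0.4388, 0.4053)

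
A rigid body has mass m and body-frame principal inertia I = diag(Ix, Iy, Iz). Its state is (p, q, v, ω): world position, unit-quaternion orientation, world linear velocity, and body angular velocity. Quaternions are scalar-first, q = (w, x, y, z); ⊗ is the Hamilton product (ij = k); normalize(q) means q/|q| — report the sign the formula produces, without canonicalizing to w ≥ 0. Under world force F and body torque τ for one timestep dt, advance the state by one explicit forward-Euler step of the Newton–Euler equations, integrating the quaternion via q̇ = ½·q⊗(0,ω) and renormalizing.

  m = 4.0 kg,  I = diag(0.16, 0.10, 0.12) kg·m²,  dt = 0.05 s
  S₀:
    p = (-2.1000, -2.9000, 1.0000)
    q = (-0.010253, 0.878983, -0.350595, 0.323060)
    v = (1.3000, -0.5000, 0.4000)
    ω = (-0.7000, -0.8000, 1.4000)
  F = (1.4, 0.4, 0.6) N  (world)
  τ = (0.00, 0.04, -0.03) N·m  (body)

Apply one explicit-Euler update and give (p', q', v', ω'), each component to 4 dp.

ω×(Iω) gyroscopic = (-0.0224, -0.0392, -0.0336)
angular accel α = (0.1400, 0.7920, 0.0300)
ω + α·dt = (-0.6930, -0.7604, 1.4015)
2q̇ = q⊗(0,ω) = (-0.1174719, -0.2252079, -1.4485158, -0.9629571)
q + ½dt·q⊗(0,ω), renormalized = (-0.0132, 0.8725, -0.3864, 0.2987)
new position p' = (-2.0350, -2.9250, 1.0200)
v + (F/m)dt = (1.3175, -0.4950, 0.4075)

p' = (-2.0350, -2.9250, 1.0200)
q' = (-0.0132, 0.8725, -0.3864, 0.2987)
v' = (1.3175, -0.4950, 0.4075)
ω' = (-0.6930, -0.7604, 1.4015)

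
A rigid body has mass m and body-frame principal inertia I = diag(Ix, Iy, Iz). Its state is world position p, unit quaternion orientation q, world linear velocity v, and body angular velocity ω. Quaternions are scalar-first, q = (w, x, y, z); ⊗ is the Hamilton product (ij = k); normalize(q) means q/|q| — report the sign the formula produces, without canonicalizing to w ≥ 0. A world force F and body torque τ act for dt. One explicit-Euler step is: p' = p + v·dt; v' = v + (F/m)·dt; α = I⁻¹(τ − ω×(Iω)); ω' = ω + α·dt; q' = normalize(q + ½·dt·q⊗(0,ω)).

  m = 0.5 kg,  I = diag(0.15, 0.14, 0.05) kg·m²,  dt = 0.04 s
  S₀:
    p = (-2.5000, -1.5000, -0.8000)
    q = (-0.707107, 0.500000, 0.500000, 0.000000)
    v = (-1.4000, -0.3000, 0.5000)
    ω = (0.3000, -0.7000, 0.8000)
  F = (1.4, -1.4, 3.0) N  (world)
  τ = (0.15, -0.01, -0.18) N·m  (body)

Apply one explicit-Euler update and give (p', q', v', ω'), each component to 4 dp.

p' = (-2.5560, -1.5120, -0.7800)
q' = (-0.7029, 0.5036, 0.5018, -0.0213)
v' = (-1.2880, -0.4120, 0.7400)
ω' = (0.3266, -0.7097, 0.6543)

a = (2.8000, -2.8000, 6.0000)
new position p' = (-2.5560, -1.5120, -0.7800)
v' = v + a·dt = (-1.2880, -0.4120, 0.7400)
gyro term ω×Iω = (0.0504, 0.0240, 0.0021)
angular accel α = (0.6640, -0.2429, -3.6420)
ω' = ω + α·dt = (0.3266, -0.7097, 0.6543)
2q̇ = q⊗(0,ω) = (0.2000000, 0.1878679, 0.0949749, -1.0656856)
q' = normalize(q + ½dt·q⊗(0,ω)) = (-0.7029, 0.5036, 0.5018, -0.0213)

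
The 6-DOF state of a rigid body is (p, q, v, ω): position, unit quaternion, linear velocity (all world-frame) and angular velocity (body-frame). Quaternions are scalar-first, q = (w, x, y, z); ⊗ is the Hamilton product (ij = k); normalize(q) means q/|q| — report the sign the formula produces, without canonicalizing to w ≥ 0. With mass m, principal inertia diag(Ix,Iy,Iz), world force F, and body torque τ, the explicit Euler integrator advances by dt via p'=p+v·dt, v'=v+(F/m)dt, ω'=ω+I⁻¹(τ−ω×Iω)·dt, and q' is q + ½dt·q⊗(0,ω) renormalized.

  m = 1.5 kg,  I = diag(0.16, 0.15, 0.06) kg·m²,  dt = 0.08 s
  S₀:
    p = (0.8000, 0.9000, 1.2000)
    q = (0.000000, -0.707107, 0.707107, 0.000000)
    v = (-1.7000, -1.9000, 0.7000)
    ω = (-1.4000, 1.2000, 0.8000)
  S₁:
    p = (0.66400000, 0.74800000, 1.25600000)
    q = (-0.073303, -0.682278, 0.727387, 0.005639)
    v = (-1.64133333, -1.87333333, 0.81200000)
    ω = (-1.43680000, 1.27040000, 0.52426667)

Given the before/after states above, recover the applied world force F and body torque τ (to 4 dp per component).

velocity change Δv = (0.05866667, 0.02666667, 0.11200000)
applied force F = (1.1000, 0.5000, 2.1000)
ω₁ − ω₀ = (-0.03680000, 0.07040000, -0.27573333)
applied torque τ = (-0.1600, 0.0200, -0.1900)

F = (1.1000, 0.5000, 2.1000)
τ = (-0.1600, 0.0200, -0.1900)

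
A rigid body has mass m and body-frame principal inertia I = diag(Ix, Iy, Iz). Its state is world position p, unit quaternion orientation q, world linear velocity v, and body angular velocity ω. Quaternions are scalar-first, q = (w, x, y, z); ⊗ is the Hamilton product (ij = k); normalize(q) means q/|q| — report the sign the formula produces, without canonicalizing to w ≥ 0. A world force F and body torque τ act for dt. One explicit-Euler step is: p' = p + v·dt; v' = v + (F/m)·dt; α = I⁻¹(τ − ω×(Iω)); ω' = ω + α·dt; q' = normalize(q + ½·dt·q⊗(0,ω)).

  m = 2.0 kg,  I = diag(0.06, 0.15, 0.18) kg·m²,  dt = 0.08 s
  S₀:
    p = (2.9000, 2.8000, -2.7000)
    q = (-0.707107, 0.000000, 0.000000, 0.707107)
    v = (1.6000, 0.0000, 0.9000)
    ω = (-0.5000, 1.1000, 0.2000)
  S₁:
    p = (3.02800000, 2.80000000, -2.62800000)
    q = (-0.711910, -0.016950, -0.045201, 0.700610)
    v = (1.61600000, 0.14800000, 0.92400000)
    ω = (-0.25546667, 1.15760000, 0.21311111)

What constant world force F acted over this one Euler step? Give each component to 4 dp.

F = (0.4000, 3.7000, 0.6000)

v₁ − v₀ = (0.01600000, 0.14800000, 0.02400000)
F = m·Δv/dt = (0.4000, 3.7000, 0.6000)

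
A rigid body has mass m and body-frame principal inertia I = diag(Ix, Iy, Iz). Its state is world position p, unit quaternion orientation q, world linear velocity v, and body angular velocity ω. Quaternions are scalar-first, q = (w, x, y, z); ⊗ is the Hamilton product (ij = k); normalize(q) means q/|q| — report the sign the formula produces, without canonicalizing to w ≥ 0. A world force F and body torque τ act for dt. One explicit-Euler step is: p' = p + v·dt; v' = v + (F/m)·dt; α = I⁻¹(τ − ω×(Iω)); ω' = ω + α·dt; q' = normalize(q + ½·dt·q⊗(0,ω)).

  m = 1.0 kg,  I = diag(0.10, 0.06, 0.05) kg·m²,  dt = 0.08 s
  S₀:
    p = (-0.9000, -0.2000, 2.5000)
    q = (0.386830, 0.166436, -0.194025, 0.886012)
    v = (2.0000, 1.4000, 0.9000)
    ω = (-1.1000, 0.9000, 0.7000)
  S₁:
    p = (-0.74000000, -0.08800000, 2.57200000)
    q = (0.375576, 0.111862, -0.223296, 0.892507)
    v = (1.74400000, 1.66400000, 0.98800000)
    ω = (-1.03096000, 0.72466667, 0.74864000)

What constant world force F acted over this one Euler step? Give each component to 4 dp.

v₁ − v₀ = (-0.25600000, 0.26400000, 0.08800000)
F = m·Δv/dt = (-3.2000, 3.3000, 1.1000)

F = (-3.2000, 3.3000, 1.1000)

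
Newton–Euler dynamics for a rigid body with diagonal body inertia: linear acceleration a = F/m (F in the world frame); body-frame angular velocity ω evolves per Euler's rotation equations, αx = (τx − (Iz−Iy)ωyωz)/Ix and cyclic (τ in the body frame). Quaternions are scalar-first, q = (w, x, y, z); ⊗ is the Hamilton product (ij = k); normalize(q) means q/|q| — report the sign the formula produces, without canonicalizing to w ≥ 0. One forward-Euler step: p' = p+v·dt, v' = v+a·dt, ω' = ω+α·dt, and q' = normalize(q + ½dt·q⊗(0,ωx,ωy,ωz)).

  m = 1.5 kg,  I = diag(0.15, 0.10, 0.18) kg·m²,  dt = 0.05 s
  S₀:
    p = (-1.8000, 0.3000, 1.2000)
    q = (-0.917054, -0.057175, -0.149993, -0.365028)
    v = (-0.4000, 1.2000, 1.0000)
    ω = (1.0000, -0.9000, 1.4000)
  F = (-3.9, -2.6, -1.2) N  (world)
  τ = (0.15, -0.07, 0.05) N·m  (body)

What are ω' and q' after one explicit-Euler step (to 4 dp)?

angular accel α = (1.6720, -0.2800, 0.0278)
ω' = ω + α·dt = (1.0836, -0.9140, 1.4014)
2q̇ = q⊗(0,ω) = (0.4332205, -1.4555694, 0.5403656, -1.0824251)
q' = normalize(q + ½dt·q⊗(0,ω)) = (-0.9052, -0.0935, -0.1363, -0.3916)

ω' = (1.0836, -0.9140, 1.4014)
q' = (-0.9052, -0.0935, -0.1363, -0.3916)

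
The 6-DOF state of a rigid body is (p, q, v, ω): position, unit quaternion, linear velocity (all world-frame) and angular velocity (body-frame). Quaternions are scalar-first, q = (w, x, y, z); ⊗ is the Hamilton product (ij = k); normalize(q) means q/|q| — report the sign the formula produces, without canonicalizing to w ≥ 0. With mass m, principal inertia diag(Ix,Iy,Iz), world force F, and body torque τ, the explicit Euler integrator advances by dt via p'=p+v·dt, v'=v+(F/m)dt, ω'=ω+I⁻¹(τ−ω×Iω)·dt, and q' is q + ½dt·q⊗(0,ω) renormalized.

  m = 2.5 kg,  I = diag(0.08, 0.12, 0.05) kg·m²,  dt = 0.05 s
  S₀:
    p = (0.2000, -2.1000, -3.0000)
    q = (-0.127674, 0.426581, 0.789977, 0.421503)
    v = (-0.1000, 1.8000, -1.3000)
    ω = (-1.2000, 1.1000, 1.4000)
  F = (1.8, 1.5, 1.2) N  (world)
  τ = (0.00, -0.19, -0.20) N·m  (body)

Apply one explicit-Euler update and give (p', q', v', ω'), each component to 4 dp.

p' = (0.1950, -2.0100, -3.0650)
q' = (-0.1511, 0.4458, 0.7578, 0.4518)
v' = (-0.0640, 1.8300, -1.2760)
ω' = (-1.1326, 1.0418, 1.2528)

linear accel F/m = (0.7200, 0.6000, 0.4800)
p + v·dt = (0.1950, -2.0100, -3.0650)
v + (F/m)dt = (-0.0640, 1.8300, -1.2760)
gyro term ω×Iω = (-0.1078, -0.0504, -0.0528)
angular accel α = (1.3475, -1.1633, -2.9440)
ω + α·dt = (-1.1326, 1.0418, 1.2528)
2q̇ = q⊗(0,ω) = (-0.9471817, 0.7955233, -1.2434584, 1.2384679)
q' = normalize(q + ½dt·q⊗(0,ω)) = (-0.1511, 0.4458, 0.7578, 0.4518)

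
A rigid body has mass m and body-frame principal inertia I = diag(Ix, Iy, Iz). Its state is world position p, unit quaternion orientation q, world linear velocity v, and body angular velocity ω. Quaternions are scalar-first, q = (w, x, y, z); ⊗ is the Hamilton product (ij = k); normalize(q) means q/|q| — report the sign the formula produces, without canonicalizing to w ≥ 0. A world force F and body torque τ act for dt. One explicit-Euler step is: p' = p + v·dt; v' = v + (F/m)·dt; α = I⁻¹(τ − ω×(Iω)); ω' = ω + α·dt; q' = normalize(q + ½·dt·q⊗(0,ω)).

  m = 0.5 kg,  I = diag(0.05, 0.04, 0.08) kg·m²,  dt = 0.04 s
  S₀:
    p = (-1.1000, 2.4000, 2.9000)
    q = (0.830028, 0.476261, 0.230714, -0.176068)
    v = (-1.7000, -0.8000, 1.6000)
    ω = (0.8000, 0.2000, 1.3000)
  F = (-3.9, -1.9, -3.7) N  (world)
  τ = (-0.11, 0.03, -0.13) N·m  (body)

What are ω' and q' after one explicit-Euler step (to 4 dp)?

ω' = (0.7037, 0.2612, 1.2358)
q' = (0.8257, 0.4960, 0.2187, -0.1562)

α = I⁻¹(τ − ω×Iω) = (-2.4080, 1.5300, -1.6050)
ω + α·dt = (0.7037, 0.2612, 1.2358)
2q̇ = q⊗(0,ω) = (-0.1982632, 0.9991642, -0.5939881, 0.9897174)
updated quaternion q' = (0.8257, 0.4960, 0.2187, -0.1562)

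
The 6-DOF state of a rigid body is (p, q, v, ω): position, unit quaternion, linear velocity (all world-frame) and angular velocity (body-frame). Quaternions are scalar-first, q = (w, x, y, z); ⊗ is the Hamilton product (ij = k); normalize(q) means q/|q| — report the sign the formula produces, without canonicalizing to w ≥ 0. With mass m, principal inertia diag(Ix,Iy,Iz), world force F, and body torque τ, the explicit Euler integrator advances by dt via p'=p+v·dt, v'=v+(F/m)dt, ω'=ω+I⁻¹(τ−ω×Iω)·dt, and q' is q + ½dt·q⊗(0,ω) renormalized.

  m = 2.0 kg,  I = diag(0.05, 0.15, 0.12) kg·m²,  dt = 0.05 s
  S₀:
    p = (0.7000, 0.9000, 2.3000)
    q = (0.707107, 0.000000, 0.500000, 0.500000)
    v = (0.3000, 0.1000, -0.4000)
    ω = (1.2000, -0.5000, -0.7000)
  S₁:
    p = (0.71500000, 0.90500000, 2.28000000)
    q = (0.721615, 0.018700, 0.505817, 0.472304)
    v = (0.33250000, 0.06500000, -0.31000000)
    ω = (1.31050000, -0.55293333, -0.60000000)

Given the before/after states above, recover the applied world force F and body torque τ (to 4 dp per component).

ω₁ − ω₀ = (0.11050000, -0.05293333, 0.10000000)
ω₀×(Iω₀) = (-0.0105, 0.0588, -0.0600)
τ = I·(Δω/dt) + ω₀×(Iω₀) = (0.1000, -0.1000, 0.1800)
v₁ − v₀ = (0.03250000, -0.03500000, 0.09000000)
applied force F = (1.3000, -1.4000, 3.6000)

F = (1.3000, -1.4000, 3.6000)
τ = (0.1000, -0.1000, 0.1800)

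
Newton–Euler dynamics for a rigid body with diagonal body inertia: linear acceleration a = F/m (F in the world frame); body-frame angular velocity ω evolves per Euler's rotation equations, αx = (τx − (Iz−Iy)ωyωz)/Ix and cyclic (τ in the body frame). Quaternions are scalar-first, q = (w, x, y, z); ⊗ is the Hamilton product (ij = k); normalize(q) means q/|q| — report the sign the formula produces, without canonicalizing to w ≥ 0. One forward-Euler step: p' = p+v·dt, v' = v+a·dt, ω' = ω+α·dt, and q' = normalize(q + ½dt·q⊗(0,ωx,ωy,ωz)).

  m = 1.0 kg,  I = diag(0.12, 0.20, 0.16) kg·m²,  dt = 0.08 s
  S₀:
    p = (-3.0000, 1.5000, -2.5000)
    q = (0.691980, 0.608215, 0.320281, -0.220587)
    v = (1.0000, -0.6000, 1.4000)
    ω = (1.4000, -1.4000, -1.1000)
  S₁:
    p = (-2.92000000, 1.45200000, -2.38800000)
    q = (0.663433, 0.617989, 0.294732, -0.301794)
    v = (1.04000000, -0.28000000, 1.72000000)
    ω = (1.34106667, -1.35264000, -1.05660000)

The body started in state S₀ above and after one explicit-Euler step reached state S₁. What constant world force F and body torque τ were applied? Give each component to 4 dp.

F = (0.5000, 4.0000, 4.0000)
τ = (-0.1500, 0.1800, -0.0700)

ω₁ − ω₀ = (-0.05893333, 0.04736000, 0.04340000)
precession coupling = (-0.0616, 0.0616, -0.1568)
I·α + gyro = (-0.1500, 0.1800, -0.0700)
velocity change Δv = (0.04000000, 0.32000000, 0.32000000)
m·(v₁−v₀)/dt = (0.5000, 4.0000, 4.0000)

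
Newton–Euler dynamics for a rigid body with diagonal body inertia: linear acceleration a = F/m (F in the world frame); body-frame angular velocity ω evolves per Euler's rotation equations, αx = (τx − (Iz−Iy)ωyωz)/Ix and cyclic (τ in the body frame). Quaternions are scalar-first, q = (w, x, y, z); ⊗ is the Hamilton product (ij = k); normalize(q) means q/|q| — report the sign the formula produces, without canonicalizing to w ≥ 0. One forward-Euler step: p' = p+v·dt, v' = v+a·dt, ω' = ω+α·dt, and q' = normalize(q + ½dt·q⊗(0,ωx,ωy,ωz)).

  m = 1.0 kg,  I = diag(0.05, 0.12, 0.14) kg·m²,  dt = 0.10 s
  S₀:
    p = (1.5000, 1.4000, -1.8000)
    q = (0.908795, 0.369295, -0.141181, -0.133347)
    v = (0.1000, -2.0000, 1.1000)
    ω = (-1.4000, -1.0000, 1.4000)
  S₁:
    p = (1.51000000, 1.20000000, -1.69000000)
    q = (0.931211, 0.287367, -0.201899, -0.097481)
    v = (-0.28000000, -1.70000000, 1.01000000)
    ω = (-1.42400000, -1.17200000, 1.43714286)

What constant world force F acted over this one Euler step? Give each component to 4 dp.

velocity change Δv = (-0.38000000, 0.30000000, -0.09000000)
applied force F = (-3.8000, 3.0000, -0.9000)

F = (-3.8000, 3.0000, -0.9000)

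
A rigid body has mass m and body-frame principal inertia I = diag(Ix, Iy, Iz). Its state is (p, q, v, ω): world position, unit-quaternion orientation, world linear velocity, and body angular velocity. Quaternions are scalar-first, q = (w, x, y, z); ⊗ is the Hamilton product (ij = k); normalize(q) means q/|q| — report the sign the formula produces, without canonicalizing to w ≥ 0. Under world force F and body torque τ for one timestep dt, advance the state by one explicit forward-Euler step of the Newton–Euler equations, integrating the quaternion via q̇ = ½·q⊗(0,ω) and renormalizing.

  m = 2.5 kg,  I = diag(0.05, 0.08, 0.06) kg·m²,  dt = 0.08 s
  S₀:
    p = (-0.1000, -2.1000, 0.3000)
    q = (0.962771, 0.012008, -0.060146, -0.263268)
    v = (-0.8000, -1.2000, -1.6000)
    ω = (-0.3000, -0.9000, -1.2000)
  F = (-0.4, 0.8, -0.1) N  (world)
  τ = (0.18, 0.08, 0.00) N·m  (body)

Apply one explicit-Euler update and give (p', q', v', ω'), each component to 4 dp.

ω×(Iω) gyroscopic = (-0.0216, -0.0036, 0.0081)
α = I⁻¹(τ − ω×Iω) = (4.0320, 1.0450, -0.1350)
new body rate ω' = (0.0226, -0.8164, -1.2108)
2q̇ = q⊗(0,ω) = (-0.3664506, -0.4535973, -0.7731039, -1.1841762)
q + ½dt·q⊗(0,ω), renormalized = (0.9463, -0.0061, -0.0909, -0.3101)
a = (-0.1600, 0.3200, -0.0400)
p' = p + v·dt = (-0.1640, -2.1960, 0.1720)
new velocity v' = (-0.8128, -1.1744, -1.6032)

p' = (-0.1640, -2.1960, 0.1720)
q' = (0.9463, -0.0061, -0.0909, -0.3101)
v' = (-0.8128, -1.1744, -1.6032)
ω' = (0.0226, -0.8164, -1.2108)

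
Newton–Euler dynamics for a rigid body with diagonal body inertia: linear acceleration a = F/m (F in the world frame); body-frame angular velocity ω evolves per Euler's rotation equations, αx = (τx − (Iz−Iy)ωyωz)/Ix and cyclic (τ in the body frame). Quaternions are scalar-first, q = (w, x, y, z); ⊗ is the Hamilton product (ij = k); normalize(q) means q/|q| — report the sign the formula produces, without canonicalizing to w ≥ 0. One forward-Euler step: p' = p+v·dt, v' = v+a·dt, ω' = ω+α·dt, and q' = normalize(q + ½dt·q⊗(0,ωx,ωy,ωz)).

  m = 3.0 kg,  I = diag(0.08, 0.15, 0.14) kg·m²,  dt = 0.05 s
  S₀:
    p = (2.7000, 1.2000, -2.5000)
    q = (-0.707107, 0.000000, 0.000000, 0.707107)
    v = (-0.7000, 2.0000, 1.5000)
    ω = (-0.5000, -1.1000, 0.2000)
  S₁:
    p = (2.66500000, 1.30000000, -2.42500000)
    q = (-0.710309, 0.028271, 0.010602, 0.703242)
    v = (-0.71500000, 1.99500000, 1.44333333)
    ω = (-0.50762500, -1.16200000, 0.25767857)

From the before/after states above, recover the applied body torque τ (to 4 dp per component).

rate change Δω = (-0.00762500, -0.06200000, 0.05767857)
precession coupling = (0.0022, 0.0060, 0.0385)
applied torque τ = (-0.0100, -0.1800, 0.2000)

τ = (-0.0100, -0.1800, 0.2000)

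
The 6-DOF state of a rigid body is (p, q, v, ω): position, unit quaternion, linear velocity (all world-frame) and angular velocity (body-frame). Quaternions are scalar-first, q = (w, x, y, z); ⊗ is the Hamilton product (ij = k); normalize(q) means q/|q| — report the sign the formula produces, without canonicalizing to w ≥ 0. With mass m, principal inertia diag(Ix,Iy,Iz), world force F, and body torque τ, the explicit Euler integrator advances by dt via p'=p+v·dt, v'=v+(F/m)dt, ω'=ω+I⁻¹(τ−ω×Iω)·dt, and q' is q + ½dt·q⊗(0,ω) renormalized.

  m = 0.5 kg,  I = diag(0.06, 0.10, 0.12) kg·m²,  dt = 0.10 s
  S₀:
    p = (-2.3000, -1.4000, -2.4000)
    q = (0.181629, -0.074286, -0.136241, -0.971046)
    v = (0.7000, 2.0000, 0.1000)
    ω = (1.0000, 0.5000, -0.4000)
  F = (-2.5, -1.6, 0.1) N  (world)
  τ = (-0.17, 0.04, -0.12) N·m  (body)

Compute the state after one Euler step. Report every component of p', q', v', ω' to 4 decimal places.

p' = (-2.2300, -1.2000, -2.3900)
q' = (0.1690, -0.0381, -0.1814, -0.9680)
v' = (0.2000, 1.6800, 0.1200)
ω' = (0.7233, 0.5160, -0.5167)

(τ − ω×Iω)/I = (-2.7667, 0.1600, -1.1667)
new body rate ω' = (0.7233, 0.5160, -0.5167)
q⊗(0,ω) = (-0.2460119, 0.7216484, -0.9099459, 0.0264464)
updated quaternion q' = (0.1690, -0.0381, -0.1814, -0.9680)
p + v·dt = (-2.2300, -1.2000, -2.3900)
v + (F/m)dt = (0.2000, 1.6800, 0.1200)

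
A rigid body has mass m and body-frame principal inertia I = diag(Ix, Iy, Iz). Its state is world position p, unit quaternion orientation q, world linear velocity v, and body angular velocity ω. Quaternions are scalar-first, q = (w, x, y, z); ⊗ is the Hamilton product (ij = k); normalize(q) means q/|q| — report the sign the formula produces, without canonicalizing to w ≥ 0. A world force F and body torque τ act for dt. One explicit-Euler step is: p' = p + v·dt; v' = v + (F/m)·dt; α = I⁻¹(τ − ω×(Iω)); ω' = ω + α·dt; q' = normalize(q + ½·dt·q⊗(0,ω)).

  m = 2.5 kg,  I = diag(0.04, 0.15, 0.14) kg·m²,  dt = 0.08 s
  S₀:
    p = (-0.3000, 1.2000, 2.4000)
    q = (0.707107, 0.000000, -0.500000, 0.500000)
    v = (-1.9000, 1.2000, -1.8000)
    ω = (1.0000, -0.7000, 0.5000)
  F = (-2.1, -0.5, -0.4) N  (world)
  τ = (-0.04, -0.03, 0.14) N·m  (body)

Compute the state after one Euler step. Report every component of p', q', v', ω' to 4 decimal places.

p' = (-0.4520, 1.2960, 2.2560)
q' = (0.6822, 0.0322, -0.4991, 0.5334)
v' = (-1.9672, 1.1840, -1.8128)
ω' = (0.9130, -0.6893, 0.6240)

gyro term ω×Iω = (0.0035, -0.0500, -0.0770)
angular accel α = (-1.0875, 0.1333, 1.5500)
ω + α·dt = (0.9130, -0.6893, 0.6240)
Hamilton product q⊗(0,ω) = (-0.6000000, 0.8071070, 0.0050251, 0.8535535)
updated quaternion q' = (0.6822, 0.0322, -0.4991, 0.5334)
p + v·dt = (-0.4520, 1.2960, 2.2560)
v + (F/m)dt = (-1.9672, 1.1840, -1.8128)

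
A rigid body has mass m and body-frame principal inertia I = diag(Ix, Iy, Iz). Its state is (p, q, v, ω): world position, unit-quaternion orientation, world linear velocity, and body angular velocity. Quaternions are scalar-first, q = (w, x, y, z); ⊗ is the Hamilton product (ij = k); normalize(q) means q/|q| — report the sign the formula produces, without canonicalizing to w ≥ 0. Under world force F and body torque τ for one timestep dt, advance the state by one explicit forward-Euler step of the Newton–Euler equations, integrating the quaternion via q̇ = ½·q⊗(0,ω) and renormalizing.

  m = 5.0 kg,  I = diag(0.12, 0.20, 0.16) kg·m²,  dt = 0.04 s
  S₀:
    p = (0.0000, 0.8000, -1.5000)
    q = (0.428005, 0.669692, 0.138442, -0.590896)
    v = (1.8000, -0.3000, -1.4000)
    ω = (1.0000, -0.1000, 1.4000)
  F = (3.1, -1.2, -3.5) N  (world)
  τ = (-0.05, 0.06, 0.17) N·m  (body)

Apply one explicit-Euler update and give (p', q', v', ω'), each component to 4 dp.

p' = (0.0720, 0.7880, -1.5560)
q' = (0.4312, 0.6805, 0.1070, -0.5827)
v' = (1.8248, -0.3096, -1.4280)
ω' = (0.9815, -0.0768, 1.4445)

α = I⁻¹(τ − ω×Iω) = (-0.4633, 0.5800, 1.1125)
ω' = ω + α·dt = (0.9815, -0.0768, 1.4445)
Hamilton product q⊗(0,ω) = (0.1714066, 0.5627342, -1.5712653, 0.3937958)
q + ½dt·q⊗(0,ω), renormalized = (0.4312, 0.6805, 0.1070, -0.5827)
new position p' = (0.0720, 0.7880, -1.5560)
v' = v + a·dt = (1.8248, -0.3096, -1.4280)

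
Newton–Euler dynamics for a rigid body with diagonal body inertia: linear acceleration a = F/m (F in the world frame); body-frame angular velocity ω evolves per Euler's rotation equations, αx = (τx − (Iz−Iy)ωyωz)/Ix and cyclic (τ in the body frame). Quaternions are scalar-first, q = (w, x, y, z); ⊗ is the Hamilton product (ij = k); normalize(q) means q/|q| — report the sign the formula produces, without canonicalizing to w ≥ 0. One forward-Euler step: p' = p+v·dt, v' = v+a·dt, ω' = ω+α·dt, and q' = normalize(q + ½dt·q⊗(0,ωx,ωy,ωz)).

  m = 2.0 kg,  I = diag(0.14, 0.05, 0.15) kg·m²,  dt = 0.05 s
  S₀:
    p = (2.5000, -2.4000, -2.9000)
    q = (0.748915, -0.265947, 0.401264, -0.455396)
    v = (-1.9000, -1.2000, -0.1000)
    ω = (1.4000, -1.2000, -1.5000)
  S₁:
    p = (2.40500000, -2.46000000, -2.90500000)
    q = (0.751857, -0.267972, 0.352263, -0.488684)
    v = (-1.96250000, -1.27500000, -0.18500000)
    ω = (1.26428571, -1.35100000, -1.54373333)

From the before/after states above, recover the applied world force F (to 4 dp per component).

F = (-2.5000, -3.0000, -3.4000)

Δv = v₁−v₀ = (-0.06250000, -0.07500000, -0.08500000)
applied force F = (-2.5000, -3.0000, -3.4000)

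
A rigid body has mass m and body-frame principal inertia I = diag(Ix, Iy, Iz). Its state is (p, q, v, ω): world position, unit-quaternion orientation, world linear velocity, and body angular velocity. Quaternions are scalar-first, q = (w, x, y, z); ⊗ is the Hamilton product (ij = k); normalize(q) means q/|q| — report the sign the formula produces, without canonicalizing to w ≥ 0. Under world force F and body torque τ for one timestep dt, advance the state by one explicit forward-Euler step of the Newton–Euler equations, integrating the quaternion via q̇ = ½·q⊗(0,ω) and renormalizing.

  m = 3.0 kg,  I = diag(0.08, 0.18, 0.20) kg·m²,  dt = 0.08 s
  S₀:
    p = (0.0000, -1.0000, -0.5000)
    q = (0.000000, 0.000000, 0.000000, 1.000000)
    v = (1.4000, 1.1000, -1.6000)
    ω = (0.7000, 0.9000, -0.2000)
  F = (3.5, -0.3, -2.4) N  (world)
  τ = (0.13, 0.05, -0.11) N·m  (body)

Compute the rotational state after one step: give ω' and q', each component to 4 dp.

ω' = (0.8336, 0.9148, -0.2692)
q' = (0.0080, -0.0360, 0.0280, 0.9989)

precession coupling ω×(Iω) = (-0.0036, 0.0168, 0.0630)
(τ − ω×Iω)/I = (1.6700, 0.1844, -0.8650)
ω' = ω + α·dt = (0.8336, 0.9148, -0.2692)
Hamilton product q⊗(0,ω) = (0.2000000, -0.9000000, 0.7000000, 0.0000000)
updated quaternion q' = (0.0080, -0.0360, 0.0280, 0.9989)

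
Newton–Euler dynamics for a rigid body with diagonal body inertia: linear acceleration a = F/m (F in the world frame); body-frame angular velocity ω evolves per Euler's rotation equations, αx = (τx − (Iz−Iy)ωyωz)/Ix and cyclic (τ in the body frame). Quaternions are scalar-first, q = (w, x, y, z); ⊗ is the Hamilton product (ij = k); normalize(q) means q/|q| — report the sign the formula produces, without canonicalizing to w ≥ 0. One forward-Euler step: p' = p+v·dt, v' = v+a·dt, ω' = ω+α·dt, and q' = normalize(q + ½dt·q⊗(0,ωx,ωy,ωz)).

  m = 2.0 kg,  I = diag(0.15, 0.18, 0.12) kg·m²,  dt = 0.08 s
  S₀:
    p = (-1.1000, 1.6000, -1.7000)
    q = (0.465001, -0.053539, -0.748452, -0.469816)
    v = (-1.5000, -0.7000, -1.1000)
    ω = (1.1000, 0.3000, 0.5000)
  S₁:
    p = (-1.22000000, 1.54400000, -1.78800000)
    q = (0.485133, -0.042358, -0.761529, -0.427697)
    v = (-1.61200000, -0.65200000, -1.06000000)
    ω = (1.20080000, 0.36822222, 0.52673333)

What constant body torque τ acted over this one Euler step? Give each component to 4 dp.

rate change Δω = (0.10080000, 0.06822222, 0.02673333)
ω₀×(Iω₀) = (-0.0090, 0.0165, 0.0099)
applied torque τ = (0.1800, 0.1700, 0.0500)

τ = (0.1800, 0.1700, 0.0500)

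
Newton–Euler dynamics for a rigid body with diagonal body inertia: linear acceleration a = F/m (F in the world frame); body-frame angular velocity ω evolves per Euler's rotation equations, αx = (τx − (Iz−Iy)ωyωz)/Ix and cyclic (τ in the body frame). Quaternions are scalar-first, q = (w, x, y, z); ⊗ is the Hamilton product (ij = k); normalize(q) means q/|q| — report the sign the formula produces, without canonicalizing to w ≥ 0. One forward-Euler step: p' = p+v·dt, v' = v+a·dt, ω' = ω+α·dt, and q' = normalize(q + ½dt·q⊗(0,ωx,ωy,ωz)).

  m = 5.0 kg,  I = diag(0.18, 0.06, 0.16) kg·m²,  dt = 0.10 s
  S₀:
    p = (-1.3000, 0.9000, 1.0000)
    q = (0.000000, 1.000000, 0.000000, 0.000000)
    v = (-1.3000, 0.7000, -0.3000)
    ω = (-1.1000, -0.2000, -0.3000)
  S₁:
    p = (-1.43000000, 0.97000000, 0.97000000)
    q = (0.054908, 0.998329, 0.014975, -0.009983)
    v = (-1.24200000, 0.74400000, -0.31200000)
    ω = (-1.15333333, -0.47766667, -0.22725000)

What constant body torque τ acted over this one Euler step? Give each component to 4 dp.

rate change Δω = (-0.05333333, -0.27766667, 0.07275000)
ω₀×(Iω₀) = (0.0060, 0.0066, -0.0264)
I·α + gyro = (-0.0900, -0.1600, 0.0900)

τ = (-0.0900, -0.1600, 0.0900)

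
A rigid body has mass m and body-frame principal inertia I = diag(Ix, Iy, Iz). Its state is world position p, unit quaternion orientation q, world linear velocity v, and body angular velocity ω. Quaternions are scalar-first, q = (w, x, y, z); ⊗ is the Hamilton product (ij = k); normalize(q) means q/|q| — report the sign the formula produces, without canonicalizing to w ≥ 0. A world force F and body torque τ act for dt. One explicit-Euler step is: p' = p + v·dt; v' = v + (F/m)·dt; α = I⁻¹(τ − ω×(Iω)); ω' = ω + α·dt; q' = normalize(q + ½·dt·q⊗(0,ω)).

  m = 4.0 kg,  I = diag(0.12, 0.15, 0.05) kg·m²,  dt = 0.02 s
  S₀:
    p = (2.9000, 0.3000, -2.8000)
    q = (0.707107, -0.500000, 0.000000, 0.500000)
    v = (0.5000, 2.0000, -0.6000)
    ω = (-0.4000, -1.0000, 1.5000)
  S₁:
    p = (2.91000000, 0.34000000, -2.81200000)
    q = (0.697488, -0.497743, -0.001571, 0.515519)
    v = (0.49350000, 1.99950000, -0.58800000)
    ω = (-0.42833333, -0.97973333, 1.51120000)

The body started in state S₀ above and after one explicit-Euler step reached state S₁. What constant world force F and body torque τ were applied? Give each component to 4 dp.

velocity change Δv = (-0.00650000, -0.00050000, 0.01200000)
m·(v₁−v₀)/dt = (-1.3000, -0.1000, 2.4000)
Δω = ω₁−ω₀ = (-0.02833333, 0.02026667, 0.01120000)
ω₀×(Iω₀) = (0.1500, -0.0420, 0.0120)
I·α + gyro = (-0.0200, 0.1100, 0.0400)

F = (-1.3000, -0.1000, 2.4000)
τ = (-0.0200, 0.1100, 0.0400)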